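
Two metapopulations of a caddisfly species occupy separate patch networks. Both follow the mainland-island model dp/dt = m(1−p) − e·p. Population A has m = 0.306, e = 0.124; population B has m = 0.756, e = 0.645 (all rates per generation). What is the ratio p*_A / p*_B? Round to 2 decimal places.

1.32

A: p*_A = m/(m+e) = 0.306/0.4300 = 0.7116.
B: p*_B = 0.756/1.4010 = 0.5396.
p*_A / p*_B = 0.7116/0.5396 = 1.3188.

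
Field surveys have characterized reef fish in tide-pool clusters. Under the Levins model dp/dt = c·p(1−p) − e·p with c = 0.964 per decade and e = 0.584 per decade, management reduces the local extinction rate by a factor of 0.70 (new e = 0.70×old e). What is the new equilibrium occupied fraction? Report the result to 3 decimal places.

Before: p* = 1 − 0.584/0.964 = 0.3942.
After the change, c = 0.964, e = 0.4088, so p* = 1 − 0.4088/0.964 = 0.5759.

0.576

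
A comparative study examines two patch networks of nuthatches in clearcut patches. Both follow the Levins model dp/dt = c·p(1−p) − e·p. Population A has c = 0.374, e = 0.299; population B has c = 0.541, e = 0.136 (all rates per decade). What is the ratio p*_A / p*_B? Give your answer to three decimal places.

A: p*_A = 1 − 0.299/0.374 = 0.2005.
B: p*_B = 1 − 0.136/0.541 = 0.7486.
p*_A / p*_B = 0.2005/0.7486 = 0.2679.

0.268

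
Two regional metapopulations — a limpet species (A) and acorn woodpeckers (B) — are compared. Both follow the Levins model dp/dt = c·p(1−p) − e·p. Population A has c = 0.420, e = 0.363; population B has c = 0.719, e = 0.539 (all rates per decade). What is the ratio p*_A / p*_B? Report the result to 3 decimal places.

A: p*_A = 1 − 0.363/0.420 = 0.1357.
B: p*_B = 1 − 0.539/0.719 = 0.2503.
p*_A / p*_B = 0.1357/0.2503 = 0.5421.

0.542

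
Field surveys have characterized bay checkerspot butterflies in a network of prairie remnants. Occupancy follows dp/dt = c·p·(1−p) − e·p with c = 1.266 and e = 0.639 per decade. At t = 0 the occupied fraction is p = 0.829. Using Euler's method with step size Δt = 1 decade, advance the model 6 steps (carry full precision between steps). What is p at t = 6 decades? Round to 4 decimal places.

Update rule: p ← p + [c·p·(1−p) − e·p]·Δt with Δt = 1.
p: 0.82900 → 0.47874  (Δp = -0.35026)
p: 0.47874 → 0.48875  (Δp = +0.01002)
p: 0.48875 → 0.49278  (Δp = +0.00403)
p: 0.49278 → 0.49433  (Δp = +0.00155)
p: 0.49433 → 0.49491  (Δp = +0.00058)
p: 0.49491 → 0.49513  (Δp = +0.00022)

0.4951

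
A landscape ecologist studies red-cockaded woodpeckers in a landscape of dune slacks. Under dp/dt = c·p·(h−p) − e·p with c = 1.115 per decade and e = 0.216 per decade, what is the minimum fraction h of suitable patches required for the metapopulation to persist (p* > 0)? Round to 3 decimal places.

p* = h − e/c is positive only when h > e/c.
h_min = e/c = 0.216/1.115 = 0.1937.

0.194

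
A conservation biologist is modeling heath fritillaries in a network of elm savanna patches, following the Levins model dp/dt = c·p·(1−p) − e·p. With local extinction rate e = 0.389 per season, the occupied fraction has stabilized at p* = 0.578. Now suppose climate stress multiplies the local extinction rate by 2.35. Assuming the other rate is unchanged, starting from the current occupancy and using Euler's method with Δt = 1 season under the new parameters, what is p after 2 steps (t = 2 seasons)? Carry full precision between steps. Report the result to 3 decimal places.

0.207

Balance c(1−p*) = e gives c = e/(1 − 0.57800) = 0.389/0.42200 = 0.92180.
Starting from p₀ = 0.57800; update p ← p + (dp/dt)·Δt with the new parameters.
t = 1: p = 0.57800 + (-0.30354) = 0.27446
t = 2: p = 0.27446 + (-0.06734) = 0.20712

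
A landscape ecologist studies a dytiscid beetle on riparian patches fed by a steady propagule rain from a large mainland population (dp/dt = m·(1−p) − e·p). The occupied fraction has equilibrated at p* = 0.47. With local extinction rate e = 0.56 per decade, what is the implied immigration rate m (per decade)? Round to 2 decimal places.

0.50

At equilibrium m(1−p*) = e·p*, so m = e·p*/(1−p*).
m = 0.56 × 0.47 / 0.5300 = 0.2632/0.5300 = 0.4966.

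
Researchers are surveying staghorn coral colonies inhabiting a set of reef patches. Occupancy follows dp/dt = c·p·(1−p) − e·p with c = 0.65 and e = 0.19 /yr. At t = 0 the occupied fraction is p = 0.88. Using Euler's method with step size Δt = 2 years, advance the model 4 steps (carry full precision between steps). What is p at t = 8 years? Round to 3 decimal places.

0.708

Update rule: p ← p + [c·p·(1−p) − e·p]·Δt with Δt = 2.
step 1: Δp = -0.19712, p = 0.68288
step 2: Δp = +0.02203, p = 0.70491
step 3: Δp = +0.00255, p = 0.70746
step 4: Δp = +0.00021, p = 0.70767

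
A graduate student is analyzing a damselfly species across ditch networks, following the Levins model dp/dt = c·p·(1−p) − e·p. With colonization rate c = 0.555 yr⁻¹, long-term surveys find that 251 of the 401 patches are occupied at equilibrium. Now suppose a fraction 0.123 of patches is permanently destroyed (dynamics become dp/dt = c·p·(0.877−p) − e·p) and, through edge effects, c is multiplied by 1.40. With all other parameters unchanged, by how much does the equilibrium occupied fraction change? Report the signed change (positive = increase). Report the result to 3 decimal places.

-0.016

Observed p* = 251/401 = 0.62594.
Balance c(1−p*) = e gives e = 0.555×(1 − 0.62594) = 0.20760.
New p* = 0.877 − e/c = 0.877 − 0.20760/0.77700 = 0.60982.
Δp* = 0.60982 − 0.62594 = -0.01612.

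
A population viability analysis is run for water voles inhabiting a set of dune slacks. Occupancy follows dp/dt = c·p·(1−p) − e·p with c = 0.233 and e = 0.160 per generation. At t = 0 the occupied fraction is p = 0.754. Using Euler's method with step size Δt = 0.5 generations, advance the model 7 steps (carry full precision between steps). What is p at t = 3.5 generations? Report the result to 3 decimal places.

0.565

Update rule: p ← p + [c·p·(1−p) − e·p]·Δt with Δt = 0.5.
t = 0.5: p = 0.75400 + (-0.03871) = 0.71529
t = 1: p = 0.71529 + (-0.03350) = 0.68179
t = 1.5: p = 0.68179 + (-0.02927) = 0.65252
t = 2: p = 0.65252 + (-0.02579) = 0.62674
t = 2.5: p = 0.62674 + (-0.02289) = 0.60385
t = 3: p = 0.60385 + (-0.02044) = 0.58341
t = 3.5: p = 0.58341 + (-0.01836) = 0.56505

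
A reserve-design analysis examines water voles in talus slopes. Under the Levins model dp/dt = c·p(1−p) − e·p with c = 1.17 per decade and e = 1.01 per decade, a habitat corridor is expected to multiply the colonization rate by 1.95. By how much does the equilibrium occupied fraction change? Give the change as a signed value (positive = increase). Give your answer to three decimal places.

Before: p* = 1 − 1.01/1.17 = 0.1368.
After the change, c = 2.2815, e = 1.01, so p* = 1 − 1.01/2.2815 = 0.5573.
Δp* = 0.5573 − 0.1368 = +0.4206.

0.421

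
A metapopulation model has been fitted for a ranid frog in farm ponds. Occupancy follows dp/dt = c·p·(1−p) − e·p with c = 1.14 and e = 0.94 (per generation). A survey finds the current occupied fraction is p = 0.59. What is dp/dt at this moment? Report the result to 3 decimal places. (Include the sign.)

Colonization term: c·p·(1−p) = 1.14×0.59×0.4100 = 0.27577.
Extinction term: e·p = 0.55460.
dp/dt = 0.27577 − 0.55460 = -0.27883.

-0.279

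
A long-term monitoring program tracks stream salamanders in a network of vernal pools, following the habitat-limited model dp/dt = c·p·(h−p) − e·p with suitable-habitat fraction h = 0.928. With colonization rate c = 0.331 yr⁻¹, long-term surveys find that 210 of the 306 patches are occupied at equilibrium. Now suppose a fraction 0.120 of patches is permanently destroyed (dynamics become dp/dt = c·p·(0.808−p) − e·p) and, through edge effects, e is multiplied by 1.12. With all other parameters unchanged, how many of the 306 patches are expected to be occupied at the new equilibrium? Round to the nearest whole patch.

164

Observed p* = 210/306 = 0.68627.
Balance c(h−p*) = e gives e = 0.331×(0.928 − 0.68627) = 0.08001.
New p* = 0.808 − e/c = 0.808 − 0.08961/0.33100 = 0.53727.
Expected occupied = 306 × 0.53727 = 164.40 ≈ 164.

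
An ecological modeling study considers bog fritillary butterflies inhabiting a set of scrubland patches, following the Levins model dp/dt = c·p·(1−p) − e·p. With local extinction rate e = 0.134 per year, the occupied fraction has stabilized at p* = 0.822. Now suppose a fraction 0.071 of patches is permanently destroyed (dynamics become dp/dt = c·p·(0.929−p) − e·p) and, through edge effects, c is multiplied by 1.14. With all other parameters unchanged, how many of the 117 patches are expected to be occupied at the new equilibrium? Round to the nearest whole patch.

90

Balance c(1−p*) = e gives c = e/(1 − 0.82200) = 0.134/0.17800 = 0.75281.
New p* = 0.929 − e/c = 0.929 − 0.13400/0.85820 = 0.77286.
Expected occupied = 117 × 0.77286 = 90.42 ≈ 90.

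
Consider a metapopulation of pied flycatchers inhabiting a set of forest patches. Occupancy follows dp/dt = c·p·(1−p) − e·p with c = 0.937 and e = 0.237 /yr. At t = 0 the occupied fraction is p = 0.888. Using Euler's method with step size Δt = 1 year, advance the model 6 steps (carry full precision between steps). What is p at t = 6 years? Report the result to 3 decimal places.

Update rule: p ← p + [c·p·(1−p) − e·p]·Δt with Δt = 1.
step 1: Δp = -0.11727, p = 0.77073
step 2: Δp = -0.01709, p = 0.75364
step 3: Δp = -0.00464, p = 0.74900
step 4: Δp = -0.00136, p = 0.74764
step 5: Δp = -0.00040, p = 0.74724
step 6: Δp = -0.00012, p = 0.74712

0.747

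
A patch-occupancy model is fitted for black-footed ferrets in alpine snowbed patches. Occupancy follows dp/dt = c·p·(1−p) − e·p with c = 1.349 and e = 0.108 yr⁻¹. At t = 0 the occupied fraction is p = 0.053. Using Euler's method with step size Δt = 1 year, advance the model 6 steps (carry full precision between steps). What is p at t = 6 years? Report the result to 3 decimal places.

0.920

Update rule: p ← p + [c·p·(1−p) − e·p]·Δt with Δt = 1.
  1  |  dp/dt·Δt = +0.061984  |  p_1 = 0.114984
  2  |  dp/dt·Δt = +0.124859  |  p_2 = 0.239843
  3  |  dp/dt·Δt = +0.220044  |  p_3 = 0.459887
  4  |  dp/dt·Δt = +0.285412  |  p_4 = 0.745299
  5  |  dp/dt·Δt = +0.175586  |  p_5 = 0.920885
  6  |  dp/dt·Δt = -0.001173  |  p_6 = 0.919712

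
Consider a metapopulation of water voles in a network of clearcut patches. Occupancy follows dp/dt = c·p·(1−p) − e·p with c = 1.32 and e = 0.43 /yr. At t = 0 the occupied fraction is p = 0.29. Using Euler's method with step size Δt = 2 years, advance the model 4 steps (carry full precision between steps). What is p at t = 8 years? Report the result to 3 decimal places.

0.704

Update rule: p ← p + [c·p·(1−p) − e·p]·Δt with Δt = 2.
  1  |  dp/dt·Δt = +0.294176  |  p_1 = 0.584176
  2  |  dp/dt·Δt = +0.138903  |  p_2 = 0.723079
  3  |  dp/dt·Δt = -0.093225  |  p_3 = 0.629854
  4  |  dp/dt·Δt = +0.073810  |  p_4 = 0.703664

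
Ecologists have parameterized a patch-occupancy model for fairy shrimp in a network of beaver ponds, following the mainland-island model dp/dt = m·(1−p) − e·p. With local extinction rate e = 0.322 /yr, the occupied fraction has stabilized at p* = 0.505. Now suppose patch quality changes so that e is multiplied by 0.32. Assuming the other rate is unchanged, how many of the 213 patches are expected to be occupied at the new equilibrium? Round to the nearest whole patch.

Balance m(1−p*) = e·p* gives m = e·p*/(1−p*) = 0.322×0.50500/0.49500 = 0.32851.
New p* = m/(m+e) = 0.32851/(0.32851+0.10304) = 0.76123.
Expected occupied = 213 × 0.76123 = 162.14 ≈ 162.

162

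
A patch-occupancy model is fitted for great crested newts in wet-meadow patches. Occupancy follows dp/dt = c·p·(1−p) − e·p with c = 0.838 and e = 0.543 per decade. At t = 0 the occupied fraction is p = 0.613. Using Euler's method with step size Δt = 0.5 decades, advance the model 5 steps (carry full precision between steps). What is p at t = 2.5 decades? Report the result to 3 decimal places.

Update rule: p ← p + [c·p·(1−p) − e·p]·Δt with Δt = 0.5.
p: 0.61300 → 0.54597  (Δp = -0.06703)
p: 0.54597 → 0.50160  (Δp = -0.04437)
p: 0.50160 → 0.47017  (Δp = -0.03144)
p: 0.47017 → 0.44689  (Δp = -0.02327)
p: 0.44689 → 0.42913  (Δp = -0.01776)

0.429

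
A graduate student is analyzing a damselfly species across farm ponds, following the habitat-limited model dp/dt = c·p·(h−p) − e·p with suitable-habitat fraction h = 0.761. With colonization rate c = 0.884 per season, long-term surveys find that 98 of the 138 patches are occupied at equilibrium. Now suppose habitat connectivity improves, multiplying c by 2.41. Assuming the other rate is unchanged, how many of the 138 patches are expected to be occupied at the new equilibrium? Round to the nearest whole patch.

Observed p* = 98/138 = 0.71014.
Balance c(h−p*) = e gives e = 0.884×(0.761 − 0.71014) = 0.04496.
New p* = 0.761 − e/c = 0.761 − 0.04496/2.13044 = 0.73990.
Expected occupied = 138 × 0.73990 = 102.11 ≈ 102.

102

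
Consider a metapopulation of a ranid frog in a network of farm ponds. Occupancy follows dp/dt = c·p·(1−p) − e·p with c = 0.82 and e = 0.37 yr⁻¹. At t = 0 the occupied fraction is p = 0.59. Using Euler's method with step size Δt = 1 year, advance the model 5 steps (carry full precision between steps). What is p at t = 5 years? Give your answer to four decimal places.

Update rule: p ← p + [c·p·(1−p) − e·p]·Δt with Δt = 1.
  1  |  dp/dt·Δt = -0.019942  |  p_1 = 0.570058
  2  |  dp/dt·Δt = -0.009946  |  p_2 = 0.560112
  3  |  dp/dt·Δt = -0.005204  |  p_3 = 0.554907
  4  |  dp/dt·Δt = -0.002788  |  p_4 = 0.552120
  5  |  dp/dt·Δt = -0.001512  |  p_5 = 0.550608

0.5506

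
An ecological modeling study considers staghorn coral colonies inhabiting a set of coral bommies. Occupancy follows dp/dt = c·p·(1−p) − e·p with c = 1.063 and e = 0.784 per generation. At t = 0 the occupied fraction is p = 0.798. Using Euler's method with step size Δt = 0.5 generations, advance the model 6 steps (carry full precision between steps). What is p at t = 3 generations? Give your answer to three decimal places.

0.342

Update rule: p ← p + [c·p·(1−p) − e·p]·Δt with Δt = 0.5.
t = 0.5: p = 0.79800 + (-0.22714) = 0.57086
t = 1: p = 0.57086 + (-0.09357) = 0.47729
t = 1.5: p = 0.47729 + (-0.05450) = 0.42279
t = 2: p = 0.42279 + (-0.03603) = 0.38676
t = 2.5: p = 0.38676 + (-0.02555) = 0.36121
t = 3: p = 0.36121 + (-0.01896) = 0.34225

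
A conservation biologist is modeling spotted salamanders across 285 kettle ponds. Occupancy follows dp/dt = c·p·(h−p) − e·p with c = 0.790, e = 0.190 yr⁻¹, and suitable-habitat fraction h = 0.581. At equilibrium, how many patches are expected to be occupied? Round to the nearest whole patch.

97

p* = h − e/c = 0.581 − 0.2405 = 0.3405.
Expected occupied patches = N × p* = 285 × 0.3405 = 97.04 ≈ 97.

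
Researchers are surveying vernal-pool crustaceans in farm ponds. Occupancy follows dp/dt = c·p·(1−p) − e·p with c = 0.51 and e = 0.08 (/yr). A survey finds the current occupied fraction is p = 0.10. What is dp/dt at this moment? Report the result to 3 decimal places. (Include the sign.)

Colonization term: c·p·(1−p) = 0.51×0.10×0.9000 = 0.04590.
Extinction term: e·p = 0.00800.
dp/dt = 0.04590 − 0.00800 = 0.03790.

0.038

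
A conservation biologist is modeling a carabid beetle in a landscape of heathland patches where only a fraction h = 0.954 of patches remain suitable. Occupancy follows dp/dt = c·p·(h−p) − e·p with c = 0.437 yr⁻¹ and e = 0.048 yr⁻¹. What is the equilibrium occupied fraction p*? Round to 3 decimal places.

Setting dp/dt = 0 and dividing by p* gives c·(h−p*) = e.
So p* = h − e/c = 0.954 − 0.048/0.437 = 0.954 − 0.1098 = 0.8442.

0.844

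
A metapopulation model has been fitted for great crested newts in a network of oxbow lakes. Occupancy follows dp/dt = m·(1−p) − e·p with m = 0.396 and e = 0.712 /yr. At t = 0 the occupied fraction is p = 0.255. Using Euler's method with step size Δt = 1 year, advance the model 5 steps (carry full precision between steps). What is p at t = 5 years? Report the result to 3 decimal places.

0.357

Update rule: p ← p + [m·(1−p) − e·p]·Δt with Δt = 1.
p: 0.25500 → 0.36846  (Δp = +0.11346)
p: 0.36846 → 0.35621  (Δp = -0.01225)
p: 0.35621 → 0.35753  (Δp = +0.00132)
p: 0.35753 → 0.35739  (Δp = -0.00014)
p: 0.35739 → 0.35740  (Δp = +0.00002)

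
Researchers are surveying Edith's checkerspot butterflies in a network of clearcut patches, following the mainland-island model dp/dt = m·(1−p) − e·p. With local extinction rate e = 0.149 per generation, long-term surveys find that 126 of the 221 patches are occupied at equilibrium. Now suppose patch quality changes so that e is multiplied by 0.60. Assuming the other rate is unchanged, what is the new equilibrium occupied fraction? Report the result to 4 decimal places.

Observed p* = 126/221 = 0.57014.
Balance m(1−p*) = e·p* gives m = e·p*/(1−p*) = 0.149×0.57014/0.42986 = 0.19762.
New p* = m/(m+e) = 0.19762/(0.19762+0.08940) = 0.68852.

0.6885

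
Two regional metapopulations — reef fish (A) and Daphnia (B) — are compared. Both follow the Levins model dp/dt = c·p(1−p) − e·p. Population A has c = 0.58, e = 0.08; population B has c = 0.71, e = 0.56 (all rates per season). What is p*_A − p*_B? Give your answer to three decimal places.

0.651

A: p*_A = 1 − 0.08/0.58 = 0.8621.
B: p*_B = 1 − 0.56/0.71 = 0.2113.
p*_A − p*_B = 0.8621 − 0.2113 = 0.6508.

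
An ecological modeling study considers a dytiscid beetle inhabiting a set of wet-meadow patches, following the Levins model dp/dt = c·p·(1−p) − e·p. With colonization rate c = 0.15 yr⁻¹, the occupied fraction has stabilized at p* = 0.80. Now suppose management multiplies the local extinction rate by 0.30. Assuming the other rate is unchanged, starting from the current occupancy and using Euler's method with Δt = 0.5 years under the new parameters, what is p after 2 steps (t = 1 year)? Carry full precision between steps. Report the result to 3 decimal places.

Balance c(1−p*) = e gives e = 0.15×(1 − 0.80000) = 0.03000.
Starting from p₀ = 0.80000; update p ← p + (dp/dt)·Δt with the new parameters.
p: 0.80000 → 0.80840  (Δp = +0.00840)
p: 0.80840 → 0.81638  (Δp = +0.00798)

0.816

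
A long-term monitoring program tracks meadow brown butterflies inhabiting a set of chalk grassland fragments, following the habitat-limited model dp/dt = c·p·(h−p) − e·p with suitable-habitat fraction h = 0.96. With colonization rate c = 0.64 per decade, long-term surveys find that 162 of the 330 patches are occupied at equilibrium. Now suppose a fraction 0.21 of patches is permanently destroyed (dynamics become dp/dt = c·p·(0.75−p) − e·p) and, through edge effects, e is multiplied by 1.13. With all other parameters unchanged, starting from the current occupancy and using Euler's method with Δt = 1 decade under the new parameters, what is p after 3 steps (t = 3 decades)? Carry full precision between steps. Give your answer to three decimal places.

0.326

Observed p* = 162/330 = 0.49091.
Balance c(h−p*) = e gives e = 0.64×(0.96 − 0.49091) = 0.30022.
Starting from p₀ = 0.49091; update p ← p + (dp/dt)·Δt with the new parameters.
t = 1: p = 0.49091 + (-0.08514) = 0.40577
t = 2: p = 0.40577 + (-0.04826) = 0.35751
t = 3: p = 0.35751 + (-0.03148) = 0.32603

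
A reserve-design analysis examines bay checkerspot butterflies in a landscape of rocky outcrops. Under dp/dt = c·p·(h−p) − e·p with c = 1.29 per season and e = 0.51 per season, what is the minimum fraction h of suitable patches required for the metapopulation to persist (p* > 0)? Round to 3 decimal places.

0.395

p* = h − e/c is positive only when h > e/c.
h_min = e/c = 0.51/1.29 = 0.3953.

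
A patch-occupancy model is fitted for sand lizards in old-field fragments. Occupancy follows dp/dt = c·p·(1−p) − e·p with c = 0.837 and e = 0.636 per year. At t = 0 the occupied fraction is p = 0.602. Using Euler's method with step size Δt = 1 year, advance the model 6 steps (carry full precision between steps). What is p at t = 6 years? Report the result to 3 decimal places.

0.274

Update rule: p ← p + [c·p·(1−p) − e·p]·Δt with Δt = 1.
p: 0.60200 → 0.41967  (Δp = -0.18233)
p: 0.41967 → 0.35661  (Δp = -0.06306)
p: 0.35661 → 0.32185  (Δp = -0.03476)
p: 0.32185 → 0.29984  (Δp = -0.02201)
p: 0.29984 → 0.28486  (Δp = -0.01498)
p: 0.28486 → 0.27420  (Δp = -0.01066)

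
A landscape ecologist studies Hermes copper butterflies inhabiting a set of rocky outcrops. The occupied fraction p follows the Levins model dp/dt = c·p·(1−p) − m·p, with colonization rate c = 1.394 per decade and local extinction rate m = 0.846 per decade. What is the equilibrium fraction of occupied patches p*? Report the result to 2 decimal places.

0.39

At equilibrium, colonization balances extinction: c·p*·(1−p*) = m·p*.
So p* = 1 − m/c = 1 − 0.846/1.394 = 1 − 0.6069 = 0.3931.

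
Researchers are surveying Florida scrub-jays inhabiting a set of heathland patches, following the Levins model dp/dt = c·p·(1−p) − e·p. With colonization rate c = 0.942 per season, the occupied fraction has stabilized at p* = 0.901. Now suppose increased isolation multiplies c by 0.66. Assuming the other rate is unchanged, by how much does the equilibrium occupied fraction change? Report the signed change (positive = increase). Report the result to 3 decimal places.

Balance c(1−p*) = e gives e = 0.942×(1 − 0.90100) = 0.09326.
New p* = 1 − e/c = 1 − 0.09326/0.62172 = 0.85000.
Δp* = 0.85000 − 0.90100 = -0.05100.

-0.051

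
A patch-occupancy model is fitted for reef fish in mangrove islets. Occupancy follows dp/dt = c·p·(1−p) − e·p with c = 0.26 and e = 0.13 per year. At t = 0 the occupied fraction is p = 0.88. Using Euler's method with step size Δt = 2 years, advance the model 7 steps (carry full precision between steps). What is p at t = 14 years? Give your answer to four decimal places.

Update rule: p ← p + [c·p·(1−p) − e·p]·Δt with Δt = 2.
t = 2: p = 0.88000 + (-0.17389) = 0.70611
t = 4: p = 0.70611 + (-0.07568) = 0.63043
t = 6: p = 0.63043 + (-0.04276) = 0.58767
t = 8: p = 0.58767 + (-0.02679) = 0.56088
t = 10: p = 0.56088 + (-0.01776) = 0.54312
t = 12: p = 0.54312 + (-0.01218) = 0.53095
t = 14: p = 0.53095 + (-0.00854) = 0.52240

0.5224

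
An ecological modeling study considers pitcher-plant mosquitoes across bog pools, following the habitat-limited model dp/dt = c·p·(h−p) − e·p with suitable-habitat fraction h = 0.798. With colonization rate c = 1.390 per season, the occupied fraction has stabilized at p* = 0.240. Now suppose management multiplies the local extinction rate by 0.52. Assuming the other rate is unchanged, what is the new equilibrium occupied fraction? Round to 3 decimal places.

Balance c(h−p*) = e gives e = 1.390×(0.798 − 0.24000) = 0.77562.
New p* = 0.798 − e/c = 0.798 − 0.40332/1.39000 = 0.50784.

0.508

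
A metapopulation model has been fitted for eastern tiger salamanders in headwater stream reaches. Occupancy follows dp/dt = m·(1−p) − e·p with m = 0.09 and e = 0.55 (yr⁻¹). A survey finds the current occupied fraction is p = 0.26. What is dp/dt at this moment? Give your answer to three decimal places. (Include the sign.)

-0.076

Colonization term: m·(1−p) = 0.09×0.7400 = 0.06660.
Extinction term: e·p = 0.14300.
dp/dt = 0.06660 − 0.14300 = -0.07640.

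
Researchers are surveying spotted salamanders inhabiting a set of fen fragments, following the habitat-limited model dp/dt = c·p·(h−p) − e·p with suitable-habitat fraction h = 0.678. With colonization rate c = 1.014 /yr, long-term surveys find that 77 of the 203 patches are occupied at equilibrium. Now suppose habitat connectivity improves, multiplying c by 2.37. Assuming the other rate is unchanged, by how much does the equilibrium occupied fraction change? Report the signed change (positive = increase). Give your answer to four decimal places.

Observed p* = 77/203 = 0.37931.
Balance c(h−p*) = e gives e = 1.014×(0.678 − 0.37931) = 0.30287.
New p* = 0.678 − e/c = 0.678 − 0.30287/2.40318 = 0.55197.
Δp* = 0.55197 − 0.37931 = +0.17266.

0.1727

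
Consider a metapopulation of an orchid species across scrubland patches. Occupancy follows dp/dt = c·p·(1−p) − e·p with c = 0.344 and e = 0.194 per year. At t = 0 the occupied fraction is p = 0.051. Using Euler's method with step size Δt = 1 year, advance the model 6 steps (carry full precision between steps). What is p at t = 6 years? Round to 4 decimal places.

0.1038

Update rule: p ← p + [c·p·(1−p) − e·p]·Δt with Δt = 1.
step 1: Δp = +0.00676, p = 0.05776
step 2: Δp = +0.00752, p = 0.06527
step 3: Δp = +0.00833, p = 0.07360
step 4: Δp = +0.00918, p = 0.08277
step 5: Δp = +0.01006, p = 0.09283
step 6: Δp = +0.01096, p = 0.10379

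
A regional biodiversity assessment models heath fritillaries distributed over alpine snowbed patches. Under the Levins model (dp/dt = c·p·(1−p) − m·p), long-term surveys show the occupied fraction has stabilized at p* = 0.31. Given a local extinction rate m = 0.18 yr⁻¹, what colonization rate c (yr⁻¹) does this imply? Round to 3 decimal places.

At equilibrium c(1−p*) = m, so c = m/(1−p*).
c = 0.18/(1 − 0.31) = 0.18/0.6900 = 0.2609.

0.261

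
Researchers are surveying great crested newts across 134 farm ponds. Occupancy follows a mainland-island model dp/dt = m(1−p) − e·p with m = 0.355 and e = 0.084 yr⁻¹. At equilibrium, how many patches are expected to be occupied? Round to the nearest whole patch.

108

p* = m/(m+e) = 0.355/0.4390 = 0.8087.
Expected occupied patches = N × p* = 134 × 0.8087 = 108.36 ≈ 108.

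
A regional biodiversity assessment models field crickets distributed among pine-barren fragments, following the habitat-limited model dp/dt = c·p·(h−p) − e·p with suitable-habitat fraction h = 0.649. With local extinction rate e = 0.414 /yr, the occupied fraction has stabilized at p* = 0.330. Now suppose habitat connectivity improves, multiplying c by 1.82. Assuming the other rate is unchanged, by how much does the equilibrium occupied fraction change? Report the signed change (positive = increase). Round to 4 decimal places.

0.1437

Balance c(h−p*) = e gives c = e/(0.649 − 0.33000) = 0.414/0.31900 = 1.29781.
New p* = 0.649 − e/c = 0.649 − 0.41400/2.36201 = 0.47373.
Δp* = 0.47373 − 0.33000 = +0.14373.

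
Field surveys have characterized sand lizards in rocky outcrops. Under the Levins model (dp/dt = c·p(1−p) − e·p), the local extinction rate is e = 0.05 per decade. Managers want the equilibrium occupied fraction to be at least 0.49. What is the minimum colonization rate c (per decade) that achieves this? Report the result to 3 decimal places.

0.098

p* = 1 − e/c ≥ 0.49 requires e/c ≤ 0.5100, i.e. c ≥ e/0.5100.
c_min = 0.05/0.5100 = 0.0980.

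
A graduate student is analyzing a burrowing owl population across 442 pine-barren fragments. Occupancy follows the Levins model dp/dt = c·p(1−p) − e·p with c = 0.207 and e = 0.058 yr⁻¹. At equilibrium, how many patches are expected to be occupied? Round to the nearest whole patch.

318

p* = 1 − e/c = 1 − 0.058/0.207 = 0.7198.
Expected occupied patches = N × p* = 442 × 0.7198 = 318.15 ≈ 318.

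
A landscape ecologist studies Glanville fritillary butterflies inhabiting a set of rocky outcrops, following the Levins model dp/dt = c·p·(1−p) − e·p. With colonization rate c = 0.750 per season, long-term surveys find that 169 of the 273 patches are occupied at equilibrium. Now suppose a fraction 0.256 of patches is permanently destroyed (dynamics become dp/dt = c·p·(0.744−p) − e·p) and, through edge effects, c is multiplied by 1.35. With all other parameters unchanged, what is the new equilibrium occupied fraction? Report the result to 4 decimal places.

Observed p* = 169/273 = 0.61905.
Balance c(1−p*) = e gives e = 0.750×(1 − 0.61905) = 0.28571.
New p* = 0.744 − e/c = 0.744 − 0.28571/1.01250 = 0.46182.

0.4618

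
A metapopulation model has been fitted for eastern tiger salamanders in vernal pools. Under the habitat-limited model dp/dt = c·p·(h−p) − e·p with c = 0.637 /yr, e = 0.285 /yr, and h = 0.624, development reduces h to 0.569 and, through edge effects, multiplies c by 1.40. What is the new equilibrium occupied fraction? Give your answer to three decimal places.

Before: p* = h − e/c = 0.624 − 0.285/0.637 = 0.624 − 0.4474 = 0.1766.
After: c = 0.8918, e = 0.285, h = 0.569; p* = 0.569 − 0.285/0.8918 = 0.2494.

0.249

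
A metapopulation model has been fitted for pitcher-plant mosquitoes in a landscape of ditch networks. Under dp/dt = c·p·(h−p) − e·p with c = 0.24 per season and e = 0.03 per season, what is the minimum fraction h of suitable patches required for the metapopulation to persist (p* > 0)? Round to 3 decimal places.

p* = h − e/c is positive only when h > e/c.
h_min = e/c = 0.03/0.24 = 0.1250.

0.125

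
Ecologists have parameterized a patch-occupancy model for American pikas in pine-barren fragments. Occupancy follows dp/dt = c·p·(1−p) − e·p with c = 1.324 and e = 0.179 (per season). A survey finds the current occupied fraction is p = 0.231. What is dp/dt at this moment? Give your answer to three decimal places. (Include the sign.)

Colonization term: c·p·(1−p) = 1.324×0.231×0.7690 = 0.23519.
Extinction term: e·p = 0.04135.
dp/dt = 0.23519 − 0.04135 = 0.19385.

0.194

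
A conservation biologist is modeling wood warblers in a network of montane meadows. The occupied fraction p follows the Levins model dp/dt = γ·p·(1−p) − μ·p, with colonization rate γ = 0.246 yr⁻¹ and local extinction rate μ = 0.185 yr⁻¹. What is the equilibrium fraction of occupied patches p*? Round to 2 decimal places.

At equilibrium, colonization balances extinction: γ·p*·(1−p*) = μ·p*.
So p* = 1 − μ/γ = 1 − 0.185/0.246 = 1 − 0.7520 = 0.2480.

0.25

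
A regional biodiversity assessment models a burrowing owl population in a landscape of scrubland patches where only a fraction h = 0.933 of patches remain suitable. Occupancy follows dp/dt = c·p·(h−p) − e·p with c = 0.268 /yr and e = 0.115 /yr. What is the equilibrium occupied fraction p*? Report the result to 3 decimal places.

Setting dp/dt = 0 and dividing by p* gives c·(h−p*) = e.
So p* = h − e/c = 0.933 − 0.115/0.268 = 0.933 − 0.4291 = 0.5039.

0.504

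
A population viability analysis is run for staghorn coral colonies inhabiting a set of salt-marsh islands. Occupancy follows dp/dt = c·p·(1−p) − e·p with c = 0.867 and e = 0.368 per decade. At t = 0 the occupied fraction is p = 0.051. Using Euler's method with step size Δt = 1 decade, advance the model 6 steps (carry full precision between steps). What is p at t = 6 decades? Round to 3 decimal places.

Update rule: p ← p + [c·p·(1−p) − e·p]·Δt with Δt = 1.
step 1: Δp = +0.02319, p = 0.07419
step 2: Δp = +0.03225, p = 0.10644
step 3: Δp = +0.04329, p = 0.14974
step 4: Δp = +0.05528, p = 0.20502
step 5: Δp = +0.06586, p = 0.27088
step 6: Δp = +0.07155, p = 0.34243

0.342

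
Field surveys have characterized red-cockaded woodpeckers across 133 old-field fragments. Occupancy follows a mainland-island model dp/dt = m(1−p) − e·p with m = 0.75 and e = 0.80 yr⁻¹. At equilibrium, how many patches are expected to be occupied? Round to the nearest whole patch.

64

p* = m/(m+e) = 0.75/1.5500 = 0.4839.
Expected occupied patches = N × p* = 133 × 0.4839 = 64.35 ≈ 64.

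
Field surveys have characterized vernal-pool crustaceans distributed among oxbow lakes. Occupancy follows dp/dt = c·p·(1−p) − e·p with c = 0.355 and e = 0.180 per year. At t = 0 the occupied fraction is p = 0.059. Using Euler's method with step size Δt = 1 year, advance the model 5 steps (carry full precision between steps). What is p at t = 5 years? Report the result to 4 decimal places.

Update rule: p ← p + [c·p·(1−p) − e·p]·Δt with Δt = 1.
  1  |  dp/dt·Δt = +0.009089  |  p_1 = 0.068089
  2  |  dp/dt·Δt = +0.010270  |  p_2 = 0.078359
  3  |  dp/dt·Δt = +0.011533  |  p_3 = 0.089892
  4  |  dp/dt·Δt = +0.012863  |  p_4 = 0.102755
  5  |  dp/dt·Δt = +0.014234  |  p_5 = 0.116988

0.1170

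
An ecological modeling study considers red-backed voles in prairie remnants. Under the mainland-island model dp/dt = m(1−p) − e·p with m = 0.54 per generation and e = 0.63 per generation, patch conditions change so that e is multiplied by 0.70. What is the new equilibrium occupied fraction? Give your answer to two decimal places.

Before: p* = 0.54/(0.54+0.63) = 0.4615.
After: m = 0.54, e = 0.441; p* = 0.54/0.9810 = 0.5505.

0.55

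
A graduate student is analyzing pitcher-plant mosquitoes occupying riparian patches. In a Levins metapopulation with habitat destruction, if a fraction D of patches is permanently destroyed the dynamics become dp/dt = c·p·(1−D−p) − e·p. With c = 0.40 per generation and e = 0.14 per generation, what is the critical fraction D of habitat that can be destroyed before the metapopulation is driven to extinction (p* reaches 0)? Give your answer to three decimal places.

The nontrivial equilibrium is p* = (1−D) − e/c; extinction occurs when this hits zero.
So D_crit = 1 − e/c = 1 − 0.14/0.40 = 1 − 0.3500 = 0.6500.
This equals the undisturbed p*, a classic result of Lande's extension.

0.650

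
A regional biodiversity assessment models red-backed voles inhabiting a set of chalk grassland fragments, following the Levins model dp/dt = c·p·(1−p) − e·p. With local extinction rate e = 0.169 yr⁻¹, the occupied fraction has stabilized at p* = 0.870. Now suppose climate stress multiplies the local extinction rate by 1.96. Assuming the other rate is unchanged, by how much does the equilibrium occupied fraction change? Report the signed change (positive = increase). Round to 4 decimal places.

-0.1248

Balance c(1−p*) = e gives c = e/(1 − 0.87000) = 0.169/0.13000 = 1.30000.
New p* = 1 − e/c = 1 − 0.33124/1.30000 = 0.74520.
Δp* = 0.74520 − 0.87000 = -0.12480.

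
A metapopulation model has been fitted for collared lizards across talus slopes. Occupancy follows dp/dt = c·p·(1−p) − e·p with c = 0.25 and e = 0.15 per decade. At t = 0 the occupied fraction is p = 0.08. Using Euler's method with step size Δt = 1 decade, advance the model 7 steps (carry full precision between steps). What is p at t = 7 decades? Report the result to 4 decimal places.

0.1325

Update rule: p ← p + [c·p·(1−p) − e·p]·Δt with Δt = 1.
p: 0.08000 → 0.08640  (Δp = +0.00640)
p: 0.08640 → 0.09317  (Δp = +0.00677)
p: 0.09317 → 0.10032  (Δp = +0.00715)
p: 0.10032 → 0.10784  (Δp = +0.00752)
p: 0.10784 → 0.11571  (Δp = +0.00788)
p: 0.11571 → 0.12394  (Δp = +0.00822)
p: 0.12394 → 0.13249  (Δp = +0.00855)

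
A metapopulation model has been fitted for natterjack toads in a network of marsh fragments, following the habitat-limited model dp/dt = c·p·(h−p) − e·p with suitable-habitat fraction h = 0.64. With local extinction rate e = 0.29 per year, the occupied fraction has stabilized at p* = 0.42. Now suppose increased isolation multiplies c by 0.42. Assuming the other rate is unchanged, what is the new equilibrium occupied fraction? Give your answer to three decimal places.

Balance c(h−p*) = e gives c = e/(0.64 − 0.42000) = 0.29/0.22000 = 1.31818.
New p* = 0.64 − e/c = 0.64 − 0.29000/0.55364 = 0.11619.

0.116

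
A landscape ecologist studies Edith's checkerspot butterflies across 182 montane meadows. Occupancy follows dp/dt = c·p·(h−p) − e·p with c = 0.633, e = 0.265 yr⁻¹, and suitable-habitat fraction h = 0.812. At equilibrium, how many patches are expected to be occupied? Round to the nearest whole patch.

p* = h − e/c = 0.812 − 0.4186 = 0.3934.
Expected occupied patches = N × p* = 182 × 0.3934 = 71.59 ≈ 72.

72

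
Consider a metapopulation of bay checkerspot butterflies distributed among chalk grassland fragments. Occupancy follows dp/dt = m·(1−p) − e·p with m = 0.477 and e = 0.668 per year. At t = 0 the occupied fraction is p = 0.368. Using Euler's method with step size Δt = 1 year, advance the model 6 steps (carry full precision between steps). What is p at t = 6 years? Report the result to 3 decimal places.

Update rule: p ← p + [m·(1−p) − e·p]·Δt with Δt = 1.
  1  |  dp/dt·Δt = +0.055640  |  p_1 = 0.423640
  2  |  dp/dt·Δt = -0.008068  |  p_2 = 0.415572
  3  |  dp/dt·Δt = +0.001170  |  p_3 = 0.416742
  4  |  dp/dt·Δt = -0.000170  |  p_4 = 0.416572
  5  |  dp/dt·Δt = +0.000025  |  p_5 = 0.416597
  6  |  dp/dt·Δt = -0.000004  |  p_6 = 0.416593

0.417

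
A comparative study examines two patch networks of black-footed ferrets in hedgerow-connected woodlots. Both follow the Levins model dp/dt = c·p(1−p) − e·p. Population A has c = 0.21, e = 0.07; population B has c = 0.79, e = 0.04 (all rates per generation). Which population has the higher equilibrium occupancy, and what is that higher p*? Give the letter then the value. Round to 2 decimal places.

A: p*_A = 1 − 0.07/0.21 = 0.6667.
B: p*_B = 1 − 0.04/0.79 = 0.9494.
B is higher at 0.9494.

B, 0.95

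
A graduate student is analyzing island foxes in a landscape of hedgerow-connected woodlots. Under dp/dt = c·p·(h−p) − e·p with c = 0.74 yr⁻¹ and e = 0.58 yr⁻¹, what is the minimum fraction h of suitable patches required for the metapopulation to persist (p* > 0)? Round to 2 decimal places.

p* = h − e/c is positive only when h > e/c.
h_min = e/c = 0.58/0.74 = 0.7838.

0.78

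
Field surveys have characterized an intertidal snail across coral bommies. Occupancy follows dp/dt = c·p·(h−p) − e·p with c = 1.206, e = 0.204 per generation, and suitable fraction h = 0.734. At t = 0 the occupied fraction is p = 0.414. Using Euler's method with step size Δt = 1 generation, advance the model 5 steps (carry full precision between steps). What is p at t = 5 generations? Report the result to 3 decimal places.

0.564

Update rule: p ← p + [c·p·(h−p) − e·p]·Δt with Δt = 1.
  1  |  dp/dt·Δt = +0.075315  |  p_1 = 0.489315
  2  |  dp/dt·Δt = +0.044572  |  p_2 = 0.533887
  3  |  dp/dt·Δt = +0.019934  |  p_3 = 0.553820
  4  |  dp/dt·Δt = +0.007364  |  p_4 = 0.561184
  5  |  dp/dt·Δt = +0.002478  |  p_5 = 0.563662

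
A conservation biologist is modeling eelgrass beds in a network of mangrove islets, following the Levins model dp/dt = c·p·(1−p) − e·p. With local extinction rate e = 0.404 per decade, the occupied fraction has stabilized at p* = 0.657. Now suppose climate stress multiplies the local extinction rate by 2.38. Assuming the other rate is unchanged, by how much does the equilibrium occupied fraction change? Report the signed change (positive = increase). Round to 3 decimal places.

-0.473

Balance c(1−p*) = e gives c = e/(1 − 0.65700) = 0.404/0.34300 = 1.17784.
New p* = 1 − e/c = 1 − 0.96152/1.17784 = 0.18366.
Δp* = 0.18366 − 0.65700 = -0.47334.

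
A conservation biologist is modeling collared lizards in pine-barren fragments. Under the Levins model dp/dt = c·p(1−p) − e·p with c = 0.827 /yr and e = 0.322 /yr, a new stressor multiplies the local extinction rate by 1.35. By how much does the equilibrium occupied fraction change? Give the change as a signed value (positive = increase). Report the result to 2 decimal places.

Before: p* = 1 − 0.322/0.827 = 0.6106.
After the change, c = 0.827, e = 0.4347, so p* = 1 − 0.4347/0.827 = 0.4744.
Δp* = 0.4744 − 0.6106 = -0.1363.

-0.14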